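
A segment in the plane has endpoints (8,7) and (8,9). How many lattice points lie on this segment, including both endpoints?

3

The number of lattice points on a segment between lattice points is gcd(|Δx|,|Δy|) + 1 = gcd(0,2) + 1 = 2 + 1 = 3.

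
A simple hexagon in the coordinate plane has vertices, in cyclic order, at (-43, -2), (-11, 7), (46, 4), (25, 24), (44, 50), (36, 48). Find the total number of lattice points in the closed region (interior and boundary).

1412

By the shoelace formula, twice the signed area is |[(-43)·7 − (-11)·(-2)] + [(-11)·4 − 46·7] + [46·24 − 25·4] + [25·50 − 44·24] + [44·48 − 36·50] + [36·(-2) − (-43)·48]| = 2813, so the area is 1406.5.
The number of boundary lattice points is Σ gcd(|Δx|,|Δy|) = gcd(32,9) + gcd(57,3) + gcd(21,20) + gcd(19,26) + gcd(8,2) + gcd(79,50) = 1+3+1+1+2+1 = 9.
Pick's theorem gives I = A − B/2 + 1 = 1406.5 − 9/2 + 1 = 1403, so the closed region contains I + B = 1403 + 9 = 1412 lattice points.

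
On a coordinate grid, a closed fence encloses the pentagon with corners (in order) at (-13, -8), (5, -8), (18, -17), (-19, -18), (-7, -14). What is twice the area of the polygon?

430

Using the shoelace formula, 2A = |[(-13)·(-8) − 5·(-8)] + [5·(-17) − 18·(-8)] + [18·(-18) − (-19)·(-17)] + [(-19)·(-14) − (-7)·(-18)] + [(-7)·(-8) − (-13)·(-14)]| = 430, so the area is 215.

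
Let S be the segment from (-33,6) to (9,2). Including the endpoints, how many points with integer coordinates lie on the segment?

3

The number of lattice points on a segment between lattice points is gcd(|Δx|,|Δy|) + 1 = gcd(42,4) + 1 = 2 + 1 = 3.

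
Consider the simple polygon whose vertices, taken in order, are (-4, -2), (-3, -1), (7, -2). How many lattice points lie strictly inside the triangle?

0

Using the shoelace formula, 2A = |((-4)·(-1) − (-3)·(-2)) + ((-3)·(-2) − 7·(-1)) + (7·(-2) − (-4)·(-2))| = 11, so the area is 5.5.
Along each edge there are gcd(|Δx|,|Δy|)+1 lattice points, so counting each shared vertex once the boundary has gcd(1,1) + gcd(10,1) + gcd(11,0) = 1+1+11 = 13.
By Pick's theorem A = I + B/2 − 1, so I = 5.5 − 13/2 + 1 = 0.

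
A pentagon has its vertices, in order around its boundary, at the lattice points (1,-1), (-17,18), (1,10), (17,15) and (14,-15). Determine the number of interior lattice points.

By the shoelace formula, twice the signed area is |(1·18 − (-17)·(-1)) + ((-17)·10 − 1·18) + (1·15 − 17·10) + (17·(-15) − 14·15) + (14·(-1) − 1·(-15))| = 806, so the area is 403.
The number of boundary lattice points is Σ gcd(|Δx|,|Δy|) = gcd(18,19) + gcd(18,8) + gcd(16,5) + gcd(3,30) + gcd(13,14) = 1+2+1+3+1 = 8.
Pick's theorem gives I = A − B/2 + 1 = 403 − 8/2 + 1 = 400.

400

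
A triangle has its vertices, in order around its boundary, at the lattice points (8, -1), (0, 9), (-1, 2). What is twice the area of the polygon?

66

By the shoelace formula, twice the signed area is |(8·9 − 0·(-1)) + (0·2 − (-1)·9) + ((-1)·(-1) − 8·2)| = 66, so the area is 33.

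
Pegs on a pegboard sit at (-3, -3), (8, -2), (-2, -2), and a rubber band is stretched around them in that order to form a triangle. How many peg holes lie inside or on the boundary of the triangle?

Using the shoelace formula, 2A = |((-3)·(-2) − 8·(-3)) + (8·(-2) − (-2)·(-2)) + ((-2)·(-3) − (-3)·(-2))| = 10, so the area is 5.
The number of boundary lattice points is Σ gcd(|Δx|,|Δy|) = gcd(11,1) + gcd(10,0) + gcd(1,1) = 1+10+1 = 12.
Pick's theorem gives I = A − B/2 + 1 = 5 − 12/2 + 1 = 0, so the closed region contains I + B = 0 + 12 = 12 lattice points.

12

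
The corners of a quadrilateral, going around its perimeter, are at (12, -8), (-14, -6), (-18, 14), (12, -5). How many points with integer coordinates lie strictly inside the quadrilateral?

By the shoelace formula, twice the signed area is |(12·(-6) − (-14)·(-8)) + ((-14)·14 − (-18)·(-6)) + ((-18)·(-5) − 12·14) + (12·(-8) − 12·(-5))| = 602, so the area is 301.
Along each edge there are gcd(|Δx|,|Δy|)+1 lattice points, so counting each shared vertex once the boundary has gcd(26,2) + gcd(4,20) + gcd(30,19) + gcd(0,3) = 2+4+1+3 = 10.
By Pick's theorem A = I + B/2 − 1, so I = 301 − 10/2 + 1 = 297.

297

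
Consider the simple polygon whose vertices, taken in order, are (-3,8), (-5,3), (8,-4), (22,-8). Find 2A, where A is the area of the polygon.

The shoelace formula gives twice the area as |((-3)·3 − (-5)·8) + ((-5)·(-4) − 8·3) + (8·(-8) − 22·(-4)) + (22·8 − (-3)·(-8))| = 203, so the area is 203/2.

203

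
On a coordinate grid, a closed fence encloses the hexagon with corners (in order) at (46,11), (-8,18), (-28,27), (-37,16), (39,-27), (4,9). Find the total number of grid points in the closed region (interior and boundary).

1114

By the shoelace formula, twice the signed area is |(46·18 − (-8)·11) + ((-8)·27 − (-28)·18) + ((-28)·16 − (-37)·27) + ((-37)·(-27) − 39·16) + (39·9 − 4·(-27)) + (4·11 − 46·9)| = 2219, so the area is 2219/2.
Along each edge there are gcd(|Δx|,|Δy|)+1 lattice points, so counting each shared vertex once the boundary has gcd(54,7) + gcd(20,9) + gcd(9,11) + gcd(76,43) + gcd(35,36) + gcd(42,2) = 1+1+1+1+1+2 = 7.
Pick's theorem gives I = A − B/2 + 1 = 2219/2 − 7/2 + 1 = 1107, so the closed region contains I + B = 1107 + 7 = 1114 lattice points.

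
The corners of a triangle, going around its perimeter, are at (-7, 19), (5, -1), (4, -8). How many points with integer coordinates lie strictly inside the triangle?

50

The shoelace formula gives twice the area as |[(-7)·(-1) − 5·19] + [5·(-8) − 4·(-1)] + [4·19 − (-7)·(-8)]| = 104, so the area is 52.
Summing gcd(|Δx|,|Δy|) over the edges gives the boundary count: gcd(12,20) + gcd(1,7) + gcd(11,27) = 4+1+1 = 6.
By Pick's theorem A = I + B/2 − 1, so I = 52 − 6/2 + 1 = 50.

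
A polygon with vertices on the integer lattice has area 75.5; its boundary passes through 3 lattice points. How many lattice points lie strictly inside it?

75

From Pick's theorem, I = A − B/2 + 1 = 75.5 − 3/2 + 1 = 75.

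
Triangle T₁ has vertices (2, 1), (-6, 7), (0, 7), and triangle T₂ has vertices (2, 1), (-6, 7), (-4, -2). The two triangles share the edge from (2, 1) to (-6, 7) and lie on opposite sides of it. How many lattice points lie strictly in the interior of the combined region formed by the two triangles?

43

The union is the simple quadrilateral with vertices (2, 1), (0, 7), (-6, 7), (-4, -2) in order.
The shoelace formula gives twice the area as |[2·7 − 0·1] + [0·7 − (-6)·7] + [(-6)·(-2) − (-4)·7] + [(-4)·1 − 2·(-2)]| = 96, so the area is 48.
Along each edge there are gcd(|Δx|,|Δy|)+1 lattice points, so counting each shared vertex once the boundary has gcd(2,6) + gcd(6,0) + gcd(2,9) + gcd(6,3) = 2+6+1+3 = 12.
By Pick's theorem I = A − B/2 + 1 = 48 − 12/2 + 1 = 43.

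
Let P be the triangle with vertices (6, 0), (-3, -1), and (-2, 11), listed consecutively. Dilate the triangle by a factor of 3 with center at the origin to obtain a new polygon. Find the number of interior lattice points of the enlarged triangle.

478

By the shoelace formula, twice the signed area is |(6·(-1) − (-3)·0) + ((-3)·11 − (-2)·(-1)) + ((-2)·0 − 6·11)| = 107, so the area is 53.5.
Summing gcd(|Δx|,|Δy|) over the edges gives the boundary count: gcd(9,1) + gcd(1,12) + gcd(8,11) = 1+1+1 = 3.
Scaling by 3 multiplies the area by 3² = 9 (so the new area is 481.5) and multiplies the boundary lattice-point count by 3, giving 9.
By Pick's theorem, the interior count of the dilated polygon is 481.5 − 9/2 + 1 = 478.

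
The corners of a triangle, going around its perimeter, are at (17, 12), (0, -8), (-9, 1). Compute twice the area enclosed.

Using the shoelace formula, 2A = |[17·(-8) − 0·12] + [0·1 − (-9)·(-8)] + [(-9)·12 − 17·1]| = 333, so the area is 166.5.

333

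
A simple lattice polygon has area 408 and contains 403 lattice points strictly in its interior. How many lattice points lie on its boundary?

Pick's theorem gives A = I + B/2 − 1, so B = 2(A − I + 1) = 2(408 − 403 + 1) = 12.

12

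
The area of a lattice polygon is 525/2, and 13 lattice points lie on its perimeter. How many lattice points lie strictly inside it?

257

Pick's theorem A = I + B/2 − 1 rearranges to I = A − B/2 + 1 = 525/2 − 13/2 + 1 = 257.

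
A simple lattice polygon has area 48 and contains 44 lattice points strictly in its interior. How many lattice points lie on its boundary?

10

Pick's theorem gives A = I + B/2 − 1, so B = 2(A − I + 1) = 2(48 − 44 + 1) = 10.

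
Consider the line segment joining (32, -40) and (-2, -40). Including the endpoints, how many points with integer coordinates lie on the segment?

The number of lattice points on a segment between lattice points is gcd(|Δx|,|Δy|) + 1 = gcd(34,0) + 1 = 34 + 1 = 35.

35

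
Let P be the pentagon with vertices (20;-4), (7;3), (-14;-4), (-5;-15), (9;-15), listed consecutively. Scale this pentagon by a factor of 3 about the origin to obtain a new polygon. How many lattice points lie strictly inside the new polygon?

3397

Using the shoelace formula, 2A = |[20·3 − 7·(-4)] + [7·(-4) − (-14)·3] + [(-14)·(-15) − (-5)·(-4)] + [(-5)·(-15) − 9·(-15)] + [9·(-4) − 20·(-15)]| = 766, so the area is 383.
The number of boundary lattice points is Σ gcd(|Δx|,|Δy|) = gcd(13,7) + gcd(21,7) + gcd(9,11) + gcd(14,0) + gcd(11,11) = 1+7+1+14+11 = 34.
Scaling by 3 multiplies the area by 3² = 9 (so the new area is 3447) and multiplies the boundary lattice-point count by 3, giving 102.
By Pick's theorem, the interior count of the dilated polygon is 3447 − 102/2 + 1 = 3397.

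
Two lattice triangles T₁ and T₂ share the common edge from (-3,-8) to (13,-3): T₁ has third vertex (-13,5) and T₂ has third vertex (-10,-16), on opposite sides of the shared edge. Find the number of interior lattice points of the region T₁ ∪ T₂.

174

The union is the simple quadrilateral with vertices (-3,-8), (-13,5), (13,-3), (-10,-16) in order.
By the shoelace formula, twice the signed area is |((-3)·5 − (-13)·(-8)) + ((-13)·(-3) − 13·5) + (13·(-16) − (-10)·(-3)) + ((-10)·(-8) − (-3)·(-16))| = 351, so the area is 351/2.
Along each edge there are gcd(|Δx|,|Δy|)+1 lattice points, so counting each shared vertex once the boundary has gcd(10,13) + gcd(26,8) + gcd(23,13) + gcd(7,8) = 1+2+1+1 = 5.
By Pick's theorem I = A − B/2 + 1 = 351/2 − 5/2 + 1 = 174.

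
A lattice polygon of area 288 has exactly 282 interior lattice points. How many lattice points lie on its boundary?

Pick's theorem gives A = I + B/2 − 1, so B = 2(A − I + 1) = 2(288 − 282 + 1) = 14.

14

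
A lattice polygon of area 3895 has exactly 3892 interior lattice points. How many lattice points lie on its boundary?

8

Pick's theorem gives A = I + B/2 − 1, so B = 2(A − I + 1) = 2(3895 − 3892 + 1) = 8.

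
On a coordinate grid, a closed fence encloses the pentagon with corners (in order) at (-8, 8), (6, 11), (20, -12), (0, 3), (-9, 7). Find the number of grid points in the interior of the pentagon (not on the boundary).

175

Using the shoelace formula, 2A = |[(-8)·11 − 6·8] + [6·(-12) − 20·11] + [20·3 − 0·(-12)] + [0·7 − (-9)·3] + [(-9)·8 − (-8)·7]| = 357, so the area is 357/2.
Summing gcd(|Δx|,|Δy|) over the edges gives the boundary count: gcd(14,3) + gcd(14,23) + gcd(20,15) + gcd(9,4) + gcd(1,1) = 1+1+5+1+1 = 9.
By Pick's theorem A = I + B/2 − 1, so I = 357/2 − 9/2 + 1 = 175.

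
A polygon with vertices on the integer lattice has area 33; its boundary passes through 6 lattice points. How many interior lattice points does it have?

Pick's theorem A = I + B/2 − 1 rearranges to I = A − B/2 + 1 = 33 − 6/2 + 1 = 31.

31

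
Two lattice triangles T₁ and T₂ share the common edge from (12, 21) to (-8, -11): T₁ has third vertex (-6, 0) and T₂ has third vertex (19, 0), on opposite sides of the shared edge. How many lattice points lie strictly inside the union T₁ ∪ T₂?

The union is the simple quadrilateral with vertices (12, 21), (-6, 0), (-8, -11), (19, 0) in order.
By the shoelace formula, twice the signed area is |[12·0 − (-6)·21] + [(-6)·(-11) − (-8)·0] + [(-8)·0 − 19·(-11)] + [19·21 − 12·0]| = 800, so the area is 400.
Summing gcd(|Δx|,|Δy|) over the edges gives the boundary count: gcd(18,21) + gcd(2,11) + gcd(27,11) + gcd(7,21) = 3+1+1+7 = 12.
By Pick's theorem I = A − B/2 + 1 = 400 − 12/2 + 1 = 395.

395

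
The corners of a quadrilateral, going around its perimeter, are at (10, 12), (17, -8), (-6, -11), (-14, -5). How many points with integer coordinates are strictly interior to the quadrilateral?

Using the shoelace formula, 2A = |[10·(-8) − 17·12] + [17·(-11) − (-6)·(-8)] + [(-6)·(-5) − (-14)·(-11)] + [(-14)·12 − 10·(-5)]| = 761, so the area is 761/2.
Summing gcd(|Δx|,|Δy|) over the edges gives the boundary count: gcd(7,20) + gcd(23,3) + gcd(8,6) + gcd(24,17) = 1+1+2+1 = 5.
By Pick's theorem A = I + B/2 − 1, so I = 761/2 − 5/2 + 1 = 379.

379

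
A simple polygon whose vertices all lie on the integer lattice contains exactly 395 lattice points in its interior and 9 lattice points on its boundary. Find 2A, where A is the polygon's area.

797

By Pick's theorem, A = I + B/2 − 1 = 395 + 9/2 − 1 = 797/2.
Hence 2A = 797.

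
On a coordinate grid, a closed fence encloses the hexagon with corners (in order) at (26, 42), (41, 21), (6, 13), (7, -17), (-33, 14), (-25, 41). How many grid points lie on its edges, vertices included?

Summing gcd(|Δx|,|Δy|) over the edges gives the boundary count: gcd(15,21) + gcd(35,8) + gcd(1,30) + gcd(40,31) + gcd(8,27) + gcd(51,1) = 3+1+1+1+1+1 = 8.

8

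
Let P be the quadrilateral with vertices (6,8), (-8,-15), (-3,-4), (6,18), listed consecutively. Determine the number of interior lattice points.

59

Using the shoelace formula, 2A = |[6·(-15) − (-8)·8] + [(-8)·(-4) − (-3)·(-15)] + [(-3)·18 − 6·(-4)] + [6·8 − 6·18]| = 129, so the area is 129/2.
Summing gcd(|Δx|,|Δy|) over the edges gives the boundary count: gcd(14,23) + gcd(5,11) + gcd(9,22) + gcd(0,10) = 1+1+1+10 = 13.
Pick's theorem gives I = A − B/2 + 1 = 129/2 − 13/2 + 1 = 59.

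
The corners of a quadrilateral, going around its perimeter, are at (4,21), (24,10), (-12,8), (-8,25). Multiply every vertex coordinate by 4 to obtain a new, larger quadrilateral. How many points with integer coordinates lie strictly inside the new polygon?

Using the shoelace formula, 2A = |(4·10 − 24·21) + (24·8 − (-12)·10) + ((-12)·25 − (-8)·8) + ((-8)·21 − 4·25)| = 656, so the area is 328.
Along each edge there are gcd(|Δx|,|Δy|)+1 lattice points, so counting each shared vertex once the boundary has gcd(20,11) + gcd(36,2) + gcd(4,17) + gcd(12,4) = 1+2+1+4 = 8.
Scaling by 4 multiplies the area by 4² = 16 (so the new area is 5248) and multiplies the boundary lattice-point count by 4, giving 32.
By Pick's theorem, the interior count of the dilated polygon is 5248 − 32/2 + 1 = 5233.

5233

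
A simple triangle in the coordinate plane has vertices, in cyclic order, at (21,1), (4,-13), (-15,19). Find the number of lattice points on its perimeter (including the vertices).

Summing gcd(|Δx|,|Δy|) over the edges gives the boundary count: gcd(17,14) + gcd(19,32) + gcd(36,18) = 1+1+18 = 20.

20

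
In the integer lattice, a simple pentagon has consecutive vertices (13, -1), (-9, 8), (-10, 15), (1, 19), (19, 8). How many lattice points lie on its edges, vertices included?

The number of boundary lattice points is Σ gcd(|Δx|,|Δy|) = gcd(22,9) + gcd(1,7) + gcd(11,4) + gcd(18,11) + gcd(6,9) = 1+1+1+1+3 = 7.

7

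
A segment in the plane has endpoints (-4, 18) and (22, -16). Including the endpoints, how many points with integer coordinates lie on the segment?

The number of lattice points on a segment between lattice points is gcd(|Δx|,|Δy|) + 1 = gcd(26,34) + 1 = 2 + 1 = 3.

3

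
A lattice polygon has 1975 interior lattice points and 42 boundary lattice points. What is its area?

By Pick's theorem, A = I + B/2 − 1 = 1975 + 42/2 − 1 = 1995.

1995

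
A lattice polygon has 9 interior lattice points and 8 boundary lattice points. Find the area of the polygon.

12

By Pick's theorem, A = I + B/2 − 1 = 9 + 8/2 − 1 = 12.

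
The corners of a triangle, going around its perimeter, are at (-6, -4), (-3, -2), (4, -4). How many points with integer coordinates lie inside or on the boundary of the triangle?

By the shoelace formula, twice the signed area is |((-6)·(-2) − (-3)·(-4)) + ((-3)·(-4) − 4·(-2)) + (4·(-4) − (-6)·(-4))| = 20, so the area is 10.
The number of boundary lattice points is Σ gcd(|Δx|,|Δy|) = gcd(3,2) + gcd(7,2) + gcd(10,0) = 1+1+10 = 12.
Pick's theorem gives I = A − B/2 + 1 = 10 − 12/2 + 1 = 5, so the closed region contains I + B = 5 + 12 = 17 lattice points.

17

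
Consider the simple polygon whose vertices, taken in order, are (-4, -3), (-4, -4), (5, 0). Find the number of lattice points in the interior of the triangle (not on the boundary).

By the shoelace formula, twice the signed area is |((-4)·(-4) − (-4)·(-3)) + ((-4)·0 − 5·(-4)) + (5·(-3) − (-4)·0)| = 9, so the area is 9/2.
The number of boundary lattice points is Σ gcd(|Δx|,|Δy|) = gcd(0,1) + gcd(9,4) + gcd(9,3) = 1+1+3 = 5.
By Pick's theorem A = I + B/2 − 1, so I = 9/2 − 5/2 + 1 = 3.

3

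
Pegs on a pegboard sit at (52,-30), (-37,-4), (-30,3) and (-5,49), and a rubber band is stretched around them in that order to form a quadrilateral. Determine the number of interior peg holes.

2697

By the shoelace formula, twice the signed area is |(52·(-4) − (-37)·(-30)) + ((-37)·3 − (-30)·(-4)) + ((-30)·49 − (-5)·3) + ((-5)·(-30) − 52·49)| = 5402, so the area is 2701.
Summing gcd(|Δx|,|Δy|) over the edges gives the boundary count: gcd(89,26) + gcd(7,7) + gcd(25,46) + gcd(57,79) = 1+7+1+1 = 10.
By Pick's theorem A = I + B/2 − 1, so I = 2701 − 10/2 + 1 = 2697.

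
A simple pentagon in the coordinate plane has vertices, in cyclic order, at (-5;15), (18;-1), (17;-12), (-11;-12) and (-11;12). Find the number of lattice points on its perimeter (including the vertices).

57

Summing gcd(|Δx|,|Δy|) over the edges gives the boundary count: gcd(23,16) + gcd(1,11) + gcd(28,0) + gcd(0,24) + gcd(6,3) = 1+1+28+24+3 = 57.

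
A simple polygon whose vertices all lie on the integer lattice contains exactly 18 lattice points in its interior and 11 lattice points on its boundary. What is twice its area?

Pick's theorem states A = I + B/2 − 1, so A = 18 + 11/2 − 1 = 45/2.
Hence 2A = 45.

45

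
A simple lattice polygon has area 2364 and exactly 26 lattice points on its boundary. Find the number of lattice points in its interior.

From Pick's theorem, I = A − B/2 + 1 = 2364 − 26/2 + 1 = 2352.

2352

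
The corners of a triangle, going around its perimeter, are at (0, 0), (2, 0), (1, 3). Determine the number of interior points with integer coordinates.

Using the shoelace formula, 2A = |[0·0 − 2·0] + [2·3 − 1·0] + [1·0 − 0·3]| = 6, so the area is 3.
The number of boundary lattice points is Σ gcd(|Δx|,|Δy|) = gcd(2,0) + gcd(1,3) + gcd(1,3) = 2+1+1 = 4.
Pick's theorem gives I = A − B/2 + 1 = 3 − 4/2 + 1 = 2.

2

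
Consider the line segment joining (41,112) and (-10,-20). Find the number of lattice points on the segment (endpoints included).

The number of lattice points on a segment between lattice points is gcd(|Δx|,|Δy|) + 1 = gcd(51,132) + 1 = 3 + 1 = 4.

4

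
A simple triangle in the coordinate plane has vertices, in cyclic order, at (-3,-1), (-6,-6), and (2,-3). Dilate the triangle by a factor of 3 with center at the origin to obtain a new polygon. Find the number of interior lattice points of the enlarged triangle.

Using the shoelace formula, 2A = |[(-3)·(-6) − (-6)·(-1)] + [(-6)·(-3) − 2·(-6)] + [2·(-1) − (-3)·(-3)]| = 31, so the area is 31/2.
Summing gcd(|Δx|,|Δy|) over the edges gives the boundary count: gcd(3,5) + gcd(8,3) + gcd(5,2) = 1+1+1 = 3.
Scaling by 3 multiplies the area by 3² = 9 (so the new area is 139.5) and multiplies the boundary lattice-point count by 3, giving 9.
By Pick's theorem, the interior count of the dilated polygon is 139.5 − 9/2 + 1 = 136.

136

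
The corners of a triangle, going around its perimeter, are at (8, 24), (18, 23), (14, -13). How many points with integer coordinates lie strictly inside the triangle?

By the shoelace formula, twice the signed area is |[8·23 − 18·24] + [18·(-13) − 14·23] + [14·24 − 8·(-13)]| = 364, so the area is 182.
Summing gcd(|Δx|,|Δy|) over the edges gives the boundary count: gcd(10,1) + gcd(4,36) + gcd(6,37) = 1+4+1 = 6.
Pick's theorem gives I = A − B/2 + 1 = 182 − 6/2 + 1 = 180.

180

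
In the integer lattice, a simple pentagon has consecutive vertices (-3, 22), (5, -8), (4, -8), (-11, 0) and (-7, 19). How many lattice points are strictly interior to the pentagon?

By the shoelace formula, twice the signed area is |((-3)·(-8) − 5·22) + (5·(-8) − 4·(-8)) + (4·0 − (-11)·(-8)) + ((-11)·19 − (-7)·0) + ((-7)·22 − (-3)·19)| = 488, so the area is 244.
Summing gcd(|Δx|,|Δy|) over the edges gives the boundary count: gcd(8,30) + gcd(1,0) + gcd(15,8) + gcd(4,19) + gcd(4,3) = 2+1+1+1+1 = 6.
Pick's theorem gives I = A − B/2 + 1 = 244 − 6/2 + 1 = 242.

242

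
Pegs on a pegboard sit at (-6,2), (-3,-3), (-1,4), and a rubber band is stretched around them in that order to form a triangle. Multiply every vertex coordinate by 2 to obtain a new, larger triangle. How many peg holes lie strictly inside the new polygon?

60

Using the shoelace formula, 2A = |[(-6)·(-3) − (-3)·2] + [(-3)·4 − (-1)·(-3)] + [(-1)·2 − (-6)·4]| = 31, so the area is 31/2.
The number of boundary lattice points is Σ gcd(|Δx|,|Δy|) = gcd(3,5) + gcd(2,7) + gcd(5,2) = 1+1+1 = 3.
Scaling by 2 multiplies the area by 2² = 4 (so the new area is 62) and multiplies the boundary lattice-point count by 2, giving 6.
By Pick's theorem, the interior count of the dilated polygon is 62 − 6/2 + 1 = 60.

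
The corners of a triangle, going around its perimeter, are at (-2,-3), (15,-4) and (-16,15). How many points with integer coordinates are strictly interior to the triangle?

The shoelace formula gives twice the area as |[(-2)·(-4) − 15·(-3)] + [15·15 − (-16)·(-4)] + [(-16)·(-3) − (-2)·15]| = 292, so the area is 146.
Along each edge there are gcd(|Δx|,|Δy|)+1 lattice points, so counting each shared vertex once the boundary has gcd(17,1) + gcd(31,19) + gcd(14,18) = 1+1+2 = 4.
Pick's theorem gives I = A − B/2 + 1 = 146 − 4/2 + 1 = 145.

145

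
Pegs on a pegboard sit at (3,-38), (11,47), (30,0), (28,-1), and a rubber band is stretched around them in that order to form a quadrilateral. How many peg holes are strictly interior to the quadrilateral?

Using the shoelace formula, 2A = |[3·47 − 11·(-38)] + [11·0 − 30·47] + [30·(-1) − 28·0] + [28·(-38) − 3·(-1)]| = 1942, so the area is 971.
Along each edge there are gcd(|Δx|,|Δy|)+1 lattice points, so counting each shared vertex once the boundary has gcd(8,85) + gcd(19,47) + gcd(2,1) + gcd(25,37) = 1+1+1+1 = 4.
Pick's theorem gives I = A − B/2 + 1 = 971 − 4/2 + 1 = 970.

970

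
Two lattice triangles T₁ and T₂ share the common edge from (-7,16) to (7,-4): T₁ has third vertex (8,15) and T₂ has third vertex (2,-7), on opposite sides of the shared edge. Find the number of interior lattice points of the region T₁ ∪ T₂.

213

The union is the simple quadrilateral with vertices (-7,16), (8,15), (7,-4), (2,-7) in order.
Using the shoelace formula, 2A = |[(-7)·15 − 8·16] + [8·(-4) − 7·15] + [7·(-7) − 2·(-4)] + [2·16 − (-7)·(-7)]| = 428, so the area is 214.
The number of boundary lattice points is Σ gcd(|Δx|,|Δy|) = gcd(15,1) + gcd(1,19) + gcd(5,3) + gcd(9,23) = 1+1+1+1 = 4.
By Pick's theorem I = A − B/2 + 1 = 214 − 4/2 + 1 = 213.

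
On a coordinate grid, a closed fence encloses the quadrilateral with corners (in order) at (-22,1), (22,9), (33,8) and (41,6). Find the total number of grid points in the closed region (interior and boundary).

154

By the shoelace formula, twice the signed area is |((-22)·9 − 22·1) + (22·8 − 33·9) + (33·6 − 41·8) + (41·1 − (-22)·6)| = 298, so the area is 149.
The number of boundary lattice points is Σ gcd(|Δx|,|Δy|) = gcd(44,8) + gcd(11,1) + gcd(8,2) + gcd(63,5) = 4+1+2+1 = 8.
Pick's theorem gives I = A − B/2 + 1 = 149 − 8/2 + 1 = 146, so the closed region contains I + B = 146 + 8 = 154 lattice points.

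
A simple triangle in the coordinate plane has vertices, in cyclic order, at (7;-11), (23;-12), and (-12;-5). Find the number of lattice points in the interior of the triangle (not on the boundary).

35

The shoelace formula gives twice the area as |[7·(-12) − 23·(-11)] + [23·(-5) − (-12)·(-12)] + [(-12)·(-11) − 7·(-5)]| = 77, so the area is 77/2.
Summing gcd(|Δx|,|Δy|) over the edges gives the boundary count: gcd(16,1) + gcd(35,7) + gcd(19,6) = 1+7+1 = 9.
Pick's theorem gives I = A − B/2 + 1 = 77/2 − 9/2 + 1 = 35.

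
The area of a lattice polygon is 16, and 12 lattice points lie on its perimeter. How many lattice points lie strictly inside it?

11

From Pick's theorem, I = A − B/2 + 1 = 16 − 12/2 + 1 = 11.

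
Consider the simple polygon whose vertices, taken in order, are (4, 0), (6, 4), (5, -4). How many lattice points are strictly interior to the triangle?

Using the shoelace formula, 2A = |(4·4 − 6·0) + (6·(-4) − 5·4) + (5·0 − 4·(-4))| = 12, so the area is 6.
Along each edge there are gcd(|Δx|,|Δy|)+1 lattice points, so counting each shared vertex once the boundary has gcd(2,4) + gcd(1,8) + gcd(1,4) = 2+1+1 = 4.
Pick's theorem gives I = A − B/2 + 1 = 6 − 4/2 + 1 = 5.

5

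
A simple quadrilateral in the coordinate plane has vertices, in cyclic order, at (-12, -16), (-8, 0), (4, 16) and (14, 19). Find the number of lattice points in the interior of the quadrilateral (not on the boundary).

196

Using the shoelace formula, 2A = |((-12)·0 − (-8)·(-16)) + ((-8)·16 − 4·0) + (4·19 − 14·16) + (14·(-16) − (-12)·19)| = 400, so the area is 200.
Summing gcd(|Δx|,|Δy|) over the edges gives the boundary count: gcd(4,16) + gcd(12,16) + gcd(10,3) + gcd(26,35) = 4+4+1+1 = 10.
Pick's theorem gives I = A − B/2 + 1 = 200 − 10/2 + 1 = 196.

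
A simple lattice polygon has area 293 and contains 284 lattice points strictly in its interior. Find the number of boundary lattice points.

20

Pick's theorem gives A = I + B/2 − 1, so B = 2(A − I + 1) = 2(293 − 284 + 1) = 20.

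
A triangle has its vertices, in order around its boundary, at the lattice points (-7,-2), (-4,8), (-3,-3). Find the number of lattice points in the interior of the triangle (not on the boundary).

21

The shoelace formula gives twice the area as |[(-7)·8 − (-4)·(-2)] + [(-4)·(-3) − (-3)·8] + [(-3)·(-2) − (-7)·(-3)]| = 43, so the area is 43/2.
Summing gcd(|Δx|,|Δy|) over the edges gives the boundary count: gcd(3,10) + gcd(1,11) + gcd(4,1) = 1+1+1 = 3.
By Pick's theorem A = I + B/2 − 1, so I = 43/2 − 3/2 + 1 = 21.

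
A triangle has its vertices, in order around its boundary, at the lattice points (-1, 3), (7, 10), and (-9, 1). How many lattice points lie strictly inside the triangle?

The shoelace formula gives twice the area as |[(-1)·10 − 7·3] + [7·1 − (-9)·10] + [(-9)·3 − (-1)·1]| = 40, so the area is 20.
The number of boundary lattice points is Σ gcd(|Δx|,|Δy|) = gcd(8,7) + gcd(16,9) + gcd(8,2) = 1+1+2 = 4.
By Pick's theorem A = I + B/2 − 1, so I = 20 − 4/2 + 1 = 19.

19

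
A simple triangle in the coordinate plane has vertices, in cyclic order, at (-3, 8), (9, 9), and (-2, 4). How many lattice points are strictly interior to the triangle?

24

Using the shoelace formula, 2A = |((-3)·9 − 9·8) + (9·4 − (-2)·9) + ((-2)·8 − (-3)·4)| = 49, so the area is 24.5.
Summing gcd(|Δx|,|Δy|) over the edges gives the boundary count: gcd(12,1) + gcd(11,5) + gcd(1,4) = 1+1+1 = 3.
By Pick's theorem A = I + B/2 − 1, so I = 24.5 − 3/2 + 1 = 24.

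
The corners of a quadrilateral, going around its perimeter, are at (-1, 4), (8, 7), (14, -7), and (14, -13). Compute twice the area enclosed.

234

By the shoelace formula, twice the signed area is |((-1)·7 − 8·4) + (8·(-7) − 14·7) + (14·(-13) − 14·(-7)) + (14·4 − (-1)·(-13))| = 234, so the area is 117.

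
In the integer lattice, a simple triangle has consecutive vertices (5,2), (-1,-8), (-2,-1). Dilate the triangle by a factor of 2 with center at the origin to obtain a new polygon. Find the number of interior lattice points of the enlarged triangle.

101

By the shoelace formula, twice the signed area is |(5·(-8) − (-1)·2) + ((-1)·(-1) − (-2)·(-8)) + ((-2)·2 − 5·(-1))| = 52, so the area is 26.
Summing gcd(|Δx|,|Δy|) over the edges gives the boundary count: gcd(6,10) + gcd(1,7) + gcd(7,3) = 2+1+1 = 4.
Scaling by 2 multiplies the area by 2² = 4 (so the new area is 104) and multiplies the boundary lattice-point count by 2, giving 8.
By Pick's theorem, the interior count of the dilated polygon is 104 − 8/2 + 1 = 101.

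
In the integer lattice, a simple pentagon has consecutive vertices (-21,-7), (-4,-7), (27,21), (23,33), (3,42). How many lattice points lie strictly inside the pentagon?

1169

Using the shoelace formula, 2A = |((-21)·(-7) − (-4)·(-7)) + ((-4)·21 − 27·(-7)) + (27·33 − 23·21) + (23·42 − 3·33) + (3·(-7) − (-21)·42)| = 2360, so the area is 1180.
Summing gcd(|Δx|,|Δy|) over the edges gives the boundary count: gcd(17,0) + gcd(31,28) + gcd(4,12) + gcd(20,9) + gcd(24,49) = 17+1+4+1+1 = 24.
Pick's theorem gives I = A − B/2 + 1 = 1180 − 24/2 + 1 = 1169.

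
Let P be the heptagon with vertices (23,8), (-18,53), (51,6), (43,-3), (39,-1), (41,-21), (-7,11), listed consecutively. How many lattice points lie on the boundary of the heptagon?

Along each edge there are gcd(|Δx|,|Δy|)+1 lattice points, so counting each shared vertex once the boundary has gcd(41,45) + gcd(69,47) + gcd(8,9) + gcd(4,2) + gcd(2,20) + gcd(48,32) + gcd(30,3) = 1+1+1+2+2+16+3 = 26.

26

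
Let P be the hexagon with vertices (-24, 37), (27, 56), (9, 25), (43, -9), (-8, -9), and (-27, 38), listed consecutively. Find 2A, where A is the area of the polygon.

4421

By the shoelace formula, twice the signed area is |((-24)·56 − 27·37) + (27·25 − 9·56) + (9·(-9) − 43·25) + (43·(-9) − (-8)·(-9)) + ((-8)·38 − (-27)·(-9)) + ((-27)·37 − (-24)·38)| = 4421, so the area is 4421/2.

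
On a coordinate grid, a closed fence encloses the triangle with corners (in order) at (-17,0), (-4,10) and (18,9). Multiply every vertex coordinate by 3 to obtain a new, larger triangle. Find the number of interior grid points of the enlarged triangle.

1045

The shoelace formula gives twice the area as |((-17)·10 − (-4)·0) + ((-4)·9 − 18·10) + (18·0 − (-17)·9)| = 233, so the area is 116.5.
Summing gcd(|Δx|,|Δy|) over the edges gives the boundary count: gcd(13,10) + gcd(22,1) + gcd(35,9) = 1+1+1 = 3.
Scaling by 3 multiplies the area by 3² = 9 (so the new area is 2097/2) and multiplies the boundary lattice-point count by 3, giving 9.
By Pick's theorem, the interior count of the dilated polygon is 2097/2 − 9/2 + 1 = 1045.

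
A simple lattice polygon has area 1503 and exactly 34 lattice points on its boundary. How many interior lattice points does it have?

Pick's theorem A = I + B/2 − 1 rearranges to I = A − B/2 + 1 = 1503 − 34/2 + 1 = 1487.

1487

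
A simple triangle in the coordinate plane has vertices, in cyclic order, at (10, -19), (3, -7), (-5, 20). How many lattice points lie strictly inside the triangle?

45

By the shoelace formula, twice the signed area is |(10·(-7) − 3·(-19)) + (3·20 − (-5)·(-7)) + ((-5)·(-19) − 10·20)| = 93, so the area is 46.5.
Along each edge there are gcd(|Δx|,|Δy|)+1 lattice points, so counting each shared vertex once the boundary has gcd(7,12) + gcd(8,27) + gcd(15,39) = 1+1+3 = 5.
Pick's theorem gives I = A − B/2 + 1 = 46.5 − 5/2 + 1 = 45.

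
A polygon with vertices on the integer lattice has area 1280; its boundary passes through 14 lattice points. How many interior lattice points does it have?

From Pick's theorem, I = A − B/2 + 1 = 1280 − 14/2 + 1 = 1274.

1274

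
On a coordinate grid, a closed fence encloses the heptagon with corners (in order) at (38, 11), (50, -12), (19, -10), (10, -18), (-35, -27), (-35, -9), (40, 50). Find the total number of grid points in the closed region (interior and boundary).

The shoelace formula gives twice the area as |(38·(-12) − 50·11) + (50·(-10) − 19·(-12)) + (19·(-18) − 10·(-10)) + (10·(-27) − (-35)·(-18)) + ((-35)·(-9) − (-35)·(-27)) + ((-35)·50 − 40·(-9)) + (40·11 − 38·50)| = 5900, so the area is 2950.
Summing gcd(|Δx|,|Δy|) over the edges gives the boundary count: gcd(12,23) + gcd(31,2) + gcd(9,8) + gcd(45,9) + gcd(0,18) + gcd(75,59) + gcd(2,39) = 1+1+1+9+18+1+1 = 32.
Pick's theorem gives I = A − B/2 + 1 = 2950 − 32/2 + 1 = 2935, so the closed region contains I + B = 2935 + 32 = 2967 lattice points.

2967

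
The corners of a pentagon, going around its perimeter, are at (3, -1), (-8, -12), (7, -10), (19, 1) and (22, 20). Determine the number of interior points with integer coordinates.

By the shoelace formula, twice the signed area is |(3·(-12) − (-8)·(-1)) + ((-8)·(-10) − 7·(-12)) + (7·1 − 19·(-10)) + (19·20 − 22·1) + (22·(-1) − 3·20)| = 593, so the area is 296.5.
Summing gcd(|Δx|,|Δy|) over the edges gives the boundary count: gcd(11,11) + gcd(15,2) + gcd(12,11) + gcd(3,19) + gcd(19,21) = 11+1+1+1+1 = 15.
By Pick's theorem A = I + B/2 − 1, so I = 296.5 − 15/2 + 1 = 290.

290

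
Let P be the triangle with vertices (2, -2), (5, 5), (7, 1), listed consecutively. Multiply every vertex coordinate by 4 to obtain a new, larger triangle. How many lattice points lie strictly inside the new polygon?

The shoelace formula gives twice the area as |[2·5 − 5·(-2)] + [5·1 − 7·5] + [7·(-2) − 2·1]| = 26, so the area is 13.
Summing gcd(|Δx|,|Δy|) over the edges gives the boundary count: gcd(3,7) + gcd(2,4) + gcd(5,3) = 1+2+1 = 4.
Scaling by 4 multiplies the area by 4² = 16 (so the new area is 208) and multiplies the boundary lattice-point count by 4, giving 16.
By Pick's theorem, the interior count of the dilated polygon is 208 − 16/2 + 1 = 201.

201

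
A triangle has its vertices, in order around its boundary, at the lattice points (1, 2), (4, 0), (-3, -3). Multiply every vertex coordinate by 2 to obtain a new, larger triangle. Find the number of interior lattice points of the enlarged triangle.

The shoelace formula gives twice the area as |(1·0 − 4·2) + (4·(-3) − (-3)·0) + ((-3)·2 − 1·(-3))| = 23, so the area is 23/2.
Summing gcd(|Δx|,|Δy|) over the edges gives the boundary count: gcd(3,2) + gcd(7,3) + gcd(4,5) = 1+1+1 = 3.
Scaling by 2 multiplies the area by 2² = 4 (so the new area is 46) and multiplies the boundary lattice-point count by 2, giving 6.
By Pick's theorem, the interior count of the dilated polygon is 46 − 6/2 + 1 = 44.

44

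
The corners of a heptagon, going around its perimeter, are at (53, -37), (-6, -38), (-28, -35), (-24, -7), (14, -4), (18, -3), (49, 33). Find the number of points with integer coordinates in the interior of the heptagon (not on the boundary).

3161

The shoelace formula gives twice the area as |[53·(-38) − (-6)·(-37)] + [(-6)·(-35) − (-28)·(-38)] + [(-28)·(-7) − (-24)·(-35)] + [(-24)·(-4) − 14·(-7)] + [14·(-3) − 18·(-4)] + [18·33 − 49·(-3)] + [49·(-37) − 53·33]| = 6331, so the area is 6331/2.
Summing gcd(|Δx|,|Δy|) over the edges gives the boundary count: gcd(59,1) + gcd(22,3) + gcd(4,28) + gcd(38,3) + gcd(4,1) + gcd(31,36) + gcd(4,70) = 1+1+4+1+1+1+2 = 11.
By Pick's theorem A = I + B/2 − 1, so I = 6331/2 − 11/2 + 1 = 3161.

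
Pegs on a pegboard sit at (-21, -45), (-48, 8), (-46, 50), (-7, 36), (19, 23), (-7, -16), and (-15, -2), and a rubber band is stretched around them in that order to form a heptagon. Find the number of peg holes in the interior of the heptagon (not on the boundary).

By the shoelace formula, twice the signed area is |((-21)·8 − (-48)·(-45)) + ((-48)·50 − (-46)·8) + ((-46)·36 − (-7)·50) + ((-7)·23 − 19·36) + (19·(-16) − (-7)·23) + ((-7)·(-2) − (-15)·(-16)) + ((-15)·(-45) − (-21)·(-2))| = 6247, so the area is 3123.5.
Along each edge there are gcd(|Δx|,|Δy|)+1 lattice points, so counting each shared vertex once the boundary has gcd(27,53) + gcd(2,42) + gcd(39,14) + gcd(26,13) + gcd(26,39) + gcd(8,14) + gcd(6,43) = 1+2+1+13+13+2+1 = 33.
Pick's theorem gives I = A − B/2 + 1 = 3123.5 − 33/2 + 1 = 3108.

3108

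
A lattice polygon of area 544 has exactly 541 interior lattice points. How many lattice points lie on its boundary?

Pick's theorem gives A = I + B/2 − 1, so B = 2(A − I + 1) = 2(544 − 541 + 1) = 8.

8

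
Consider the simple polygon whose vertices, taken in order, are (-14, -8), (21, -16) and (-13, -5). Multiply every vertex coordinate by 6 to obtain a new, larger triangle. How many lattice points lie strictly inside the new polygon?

2026

Using the shoelace formula, 2A = |[(-14)·(-16) − 21·(-8)] + [21·(-5) − (-13)·(-16)] + [(-13)·(-8) − (-14)·(-5)]| = 113, so the area is 113/2.
The number of boundary lattice points is Σ gcd(|Δx|,|Δy|) = gcd(35,8) + gcd(34,11) + gcd(1,3) = 1+1+1 = 3.
Scaling by 6 multiplies the area by 6² = 36 (so the new area is 2034) and multiplies the boundary lattice-point count by 6, giving 18.
By Pick's theorem, the interior count of the dilated polygon is 2034 − 18/2 + 1 = 2026.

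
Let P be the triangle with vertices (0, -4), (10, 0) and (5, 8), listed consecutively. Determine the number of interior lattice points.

49

By the shoelace formula, twice the signed area is |(0·0 − 10·(-4)) + (10·8 − 5·0) + (5·(-4) − 0·8)| = 100, so the area is 50.
Along each edge there are gcd(|Δx|,|Δy|)+1 lattice points, so counting each shared vertex once the boundary has gcd(10,4) + gcd(5,8) + gcd(5,12) = 2+1+1 = 4.
Pick's theorem gives I = A − B/2 + 1 = 50 − 4/2 + 1 = 49.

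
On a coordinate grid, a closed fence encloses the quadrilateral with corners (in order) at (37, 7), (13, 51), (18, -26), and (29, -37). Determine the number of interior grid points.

1091

The shoelace formula gives twice the area as |[37·51 − 13·7] + [13·(-26) − 18·51] + [18·(-37) − 29·(-26)] + [29·7 − 37·(-37)]| = 2200, so the area is 1100.
Along each edge there are gcd(|Δx|,|Δy|)+1 lattice points, so counting each shared vertex once the boundary has gcd(24,44) + gcd(5,77) + gcd(11,11) + gcd(8,44) = 4+1+11+4 = 20.
Pick's theorem gives I = A − B/2 + 1 = 1100 − 20/2 + 1 = 1091.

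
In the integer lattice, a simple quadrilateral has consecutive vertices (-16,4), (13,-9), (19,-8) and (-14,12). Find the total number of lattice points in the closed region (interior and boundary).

209

Using the shoelace formula, 2A = |[(-16)·(-9) − 13·4] + [13·(-8) − 19·(-9)] + [19·12 − (-14)·(-8)] + [(-14)·4 − (-16)·12]| = 411, so the area is 411/2.
Along each edge there are gcd(|Δx|,|Δy|)+1 lattice points, so counting each shared vertex once the boundary has gcd(29,13) + gcd(6,1) + gcd(33,20) + gcd(2,8) = 1+1+1+2 = 5.
Pick's theorem gives I = A − B/2 + 1 = 411/2 − 5/2 + 1 = 204, so the closed region contains I + B = 204 + 5 = 209 lattice points.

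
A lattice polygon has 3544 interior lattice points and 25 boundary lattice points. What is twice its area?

Pick's theorem states A = I + B/2 − 1, so A = 3544 + 25/2 − 1 = 7111/2.
Hence 2A = 7111.

7111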